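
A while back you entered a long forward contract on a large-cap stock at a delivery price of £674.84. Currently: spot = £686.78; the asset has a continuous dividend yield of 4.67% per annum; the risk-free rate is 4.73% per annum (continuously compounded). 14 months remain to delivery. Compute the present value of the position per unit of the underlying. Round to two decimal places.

Current fair forward for the remaining 14 months: F = S·e^((r − q)·T), (r − q) = 0.0473 − 0.0467 = 0.0006
F = 686.78 · e^(0.0006 × 14/12) = 686.78 × 1.000700 = 687.2607
Value of long forward = (F − K)·e^(−rT) = (687.2607 − 674.84) · e^(−0.0473·14/12)
= 12.4207 × 0.946312 = 11.75

£11.75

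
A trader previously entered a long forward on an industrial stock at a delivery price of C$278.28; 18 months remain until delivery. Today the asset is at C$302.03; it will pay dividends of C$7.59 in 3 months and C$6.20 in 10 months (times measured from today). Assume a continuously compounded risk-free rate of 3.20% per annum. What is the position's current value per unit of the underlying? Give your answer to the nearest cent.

C$23.23

PV(remaining dividends) I = 7.59·e^(−0.0320·3/12) + 6.20·e^(−0.0320·10/12) = 13.5664
Current forward F = (S − I)·e^(rT) = (302.03 − 13.5664)·e^(0.0320·18/12) = 288.4636 × 1.049171 = 302.6476
Value (long) = (F − K)·e^(−rT) = (302.6476 − 278.28) × 0.953134 = 23.2256
Value = C$23.23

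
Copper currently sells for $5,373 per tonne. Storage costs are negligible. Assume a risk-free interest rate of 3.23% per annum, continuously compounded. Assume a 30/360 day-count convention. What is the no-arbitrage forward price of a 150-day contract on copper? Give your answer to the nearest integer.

$5,446 per tonne

F = S·e^(rT) = 5373 · e^(0.0323 × 150/360) = 5373 · e^0.013458
= 5373 × 1.013549 = $5,446 per tonne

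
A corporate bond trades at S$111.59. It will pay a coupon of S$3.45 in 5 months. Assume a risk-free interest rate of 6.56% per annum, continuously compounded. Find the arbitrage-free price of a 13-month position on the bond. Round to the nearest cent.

S$116.20

PV(coupons) I = 3.45·e^(−0.0656·5/12)
I = 3.3570
F = (S − I)·e^(rT) = (111.59 − 3.3570) · e^(0.0656·13/12)
= 108.2330 · e^0.071067 = 108.2330 × 1.073653 = S$116.20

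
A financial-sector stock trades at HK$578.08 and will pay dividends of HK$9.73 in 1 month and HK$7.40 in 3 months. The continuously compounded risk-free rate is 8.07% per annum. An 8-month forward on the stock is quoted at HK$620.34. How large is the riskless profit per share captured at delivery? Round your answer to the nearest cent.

PV(dividends) I = 9.73·e^(−0.0807·1/12) + 7.40·e^(−0.0807·3/12) = 16.9170
Fair forward F* = (S − I)·e^(rT) = (578.08 − 16.9170)·e^0.053800 = 561.1630 × 1.055274 = 592.1807
Market HK$620.34 > fair 592.1807: forward overpriced → cash-and-carry (borrow at r, buy the stock and collect the dividends, short the forward).
Profit at T = |F_mkt − F*| = |620.34 − 592.1807| = HK$28.16 per share

HK$28.16 per share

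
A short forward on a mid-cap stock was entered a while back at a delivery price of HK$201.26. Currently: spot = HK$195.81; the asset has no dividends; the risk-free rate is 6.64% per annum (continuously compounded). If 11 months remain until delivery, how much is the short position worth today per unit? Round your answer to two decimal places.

Current fair forward for the remaining 11 months: F = S·e^(r·T), r = 0.0664
F = 195.81 · e^(0.0664 × 11/12) = 195.81 × 1.062757 = 208.0984
Value of long forward = (F − K)·e^(−rT) = (208.0984 − 201.26) · e^(−0.0664·11/12)
= 6.8384 × 0.940949 = 6.43
Short position value = −(long value) = -HK$6.43

-HK$6.43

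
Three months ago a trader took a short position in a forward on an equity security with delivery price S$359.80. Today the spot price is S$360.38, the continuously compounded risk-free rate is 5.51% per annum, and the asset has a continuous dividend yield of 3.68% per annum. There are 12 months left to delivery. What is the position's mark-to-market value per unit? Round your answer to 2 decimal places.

-S$6.85

Current fair forward for the remaining 12 months: F = S·e^((r − q)·T), (r − q) = 0.0551 − 0.0368 = 0.0183
F = 360.38 · e^(0.0183 × 12/12) = 360.38 × 1.018468 = 367.0355
Value of long forward = (F − K)·e^(−rT) = (367.0355 − 359.80) · e^(−0.0551·12/12)
= 7.2355 × 0.946391 = 6.85
Short position value = −(long value) = -S$6.85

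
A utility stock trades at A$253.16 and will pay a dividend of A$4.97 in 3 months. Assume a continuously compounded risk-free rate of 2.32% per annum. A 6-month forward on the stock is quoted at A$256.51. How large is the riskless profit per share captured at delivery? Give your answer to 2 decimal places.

A$5.40 per share

PV(dividends) I = 4.97·e^(−0.0232·3/12) = 4.9413
Fair forward F* = (S − I)·e^(rT) = (253.16 − 4.9413)·e^0.011600 = 248.2187 × 1.011668 = 251.1149
Market A$256.51 > fair 251.1149: forward overpriced → cash-and-carry (borrow at r, buy the stock and collect the dividends, short the forward).
Profit at T = |F_mkt − F*| = |256.51 − 251.1149| = A$5.40 per share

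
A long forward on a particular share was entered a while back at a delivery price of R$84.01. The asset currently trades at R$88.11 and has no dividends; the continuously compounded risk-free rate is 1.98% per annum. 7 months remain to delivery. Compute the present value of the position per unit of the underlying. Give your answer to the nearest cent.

Current fair forward for the remaining 7 months: F = S·e^(r·T), r = 0.0198
F = 88.11 · e^(0.0198 × 7/12) = 88.11 × 1.011617 = 89.1336
Value of long forward = (F − K)·e^(−rT) = (89.1336 − 84.01) · e^(−0.0198·7/12)
= 5.1236 × 0.988516 = 5.06

R$5.06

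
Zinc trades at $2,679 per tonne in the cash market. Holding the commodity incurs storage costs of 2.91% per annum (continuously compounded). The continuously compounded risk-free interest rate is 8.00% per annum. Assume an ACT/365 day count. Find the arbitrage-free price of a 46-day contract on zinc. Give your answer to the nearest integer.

Net carry = r + u − y = 0.0800 + 0.0291 − 0.0000 = 0.1091
F = S·e^((r+u−y)T) = 2679 · e^(0.1091 × 46/365) = 2679 · e^0.013750
= 2679 × 1.013845 = $2,716 per tonne

$2,716 per tonne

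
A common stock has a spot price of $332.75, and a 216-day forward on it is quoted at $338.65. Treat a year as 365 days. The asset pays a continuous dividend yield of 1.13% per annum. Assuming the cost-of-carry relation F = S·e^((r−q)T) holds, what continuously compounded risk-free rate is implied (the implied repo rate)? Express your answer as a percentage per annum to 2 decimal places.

From F = S·e^((r−q)T): (r − q) = ln(F/S)/T
ln(338.65/332.75) = ln(1.017731) = 0.017576
(r − q) = 0.017576 / (216/365) = 0.029700
r = ln(F/S)/T + q = 0.029700 + 0.0113 = 0.041000
r = 4.10%

4.10%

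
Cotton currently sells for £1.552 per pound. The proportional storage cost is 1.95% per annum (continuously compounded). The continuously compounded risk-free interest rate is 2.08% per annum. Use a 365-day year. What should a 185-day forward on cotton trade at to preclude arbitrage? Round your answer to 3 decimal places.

Net carry = r + u − y = 0.0208 + 0.0195 − 0.0000 = 0.0403
F = S·e^((r+u−y)T) = 1.552 · e^(0.0403 × 185/365) = 1.552 · e^0.020426
= 1.552 × 1.020636 = £1.584 per pound

£1.584 per pound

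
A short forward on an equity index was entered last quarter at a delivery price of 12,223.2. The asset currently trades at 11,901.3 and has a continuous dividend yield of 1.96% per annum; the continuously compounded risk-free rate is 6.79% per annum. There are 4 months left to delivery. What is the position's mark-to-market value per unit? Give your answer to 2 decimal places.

125.86

Current fair forward for the remaining 4 months: F = S·e^((r − q)·T), (r − q) = 0.0679 − 0.0196 = 0.0483
F = 11901.3 · e^(0.0483 × 4/12) = 11901.3 × 1.01623030 = 12094.4617
Value of long forward = (F − K)·e^(−rT) = (12094.4617 − 12223.2) · e^(−0.0679·4/12)
= -128.7383 × 0.97762088 = -125.86
Short position value = −(long value) = 125.86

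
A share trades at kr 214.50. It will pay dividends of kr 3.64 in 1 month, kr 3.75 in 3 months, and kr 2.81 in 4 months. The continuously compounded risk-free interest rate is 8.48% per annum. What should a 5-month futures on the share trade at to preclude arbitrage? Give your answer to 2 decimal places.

kr 211.84

PV(dividends) I = 3.64·e^(−0.0848·1/12) + 3.75·e^(−0.0848·3/12) + 2.81·e^(−0.0848·4/12)
I = 3.6144 + 3.6713 + 2.7317 = 10.0174
F = (S − I)·e^(rT) = (214.50 − 10.0174) · e^(0.0848·5/12)
= 204.4826 · e^0.035333 = 204.4826 × 1.035965 = kr 211.84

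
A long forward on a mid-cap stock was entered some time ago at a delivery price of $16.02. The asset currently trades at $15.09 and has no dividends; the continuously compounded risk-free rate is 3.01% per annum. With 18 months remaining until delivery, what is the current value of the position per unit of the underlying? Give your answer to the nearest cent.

Current fair forward for the remaining 18 months: F = S·e^(r·T), r = 0.0301
F = 15.09 · e^(0.0301 × 18/12) = 15.09 × 1.046185 = 15.7869
Value of long forward = (F − K)·e^(−rT) = (15.7869 − 16.02) · e^(−0.0301·18/12)
= -0.2331 × 0.955854 = -0.22

-$0.22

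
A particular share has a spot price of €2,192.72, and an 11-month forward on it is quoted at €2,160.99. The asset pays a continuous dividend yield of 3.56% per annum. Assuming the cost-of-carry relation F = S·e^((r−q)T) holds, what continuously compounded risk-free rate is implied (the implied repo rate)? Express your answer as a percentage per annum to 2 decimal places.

1.97%

From F = S·e^((r−q)T): (r − q) = ln(F/S)/T
ln(2160.99/2192.72) = ln(0.985529) = -0.014577
(r − q) = -0.014577 / (11/12) = -0.015902
r = ln(F/S)/T + q = -0.015902 + 0.0356 = 0.019698
r = 1.97%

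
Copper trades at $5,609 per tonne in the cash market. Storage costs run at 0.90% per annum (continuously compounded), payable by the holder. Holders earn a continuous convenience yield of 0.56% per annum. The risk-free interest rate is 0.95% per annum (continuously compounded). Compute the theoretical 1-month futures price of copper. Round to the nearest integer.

Net carry = r + u − y = 0.0095 + 0.0090 − 0.0056 = 0.0129
F = S·e^((r+u−y)T) = 5609 · e^(0.0129 × 1/12) = 5609 · e^0.001075
= 5609 × 1.001076 = $5,615 per tonne

$5,615 per tonne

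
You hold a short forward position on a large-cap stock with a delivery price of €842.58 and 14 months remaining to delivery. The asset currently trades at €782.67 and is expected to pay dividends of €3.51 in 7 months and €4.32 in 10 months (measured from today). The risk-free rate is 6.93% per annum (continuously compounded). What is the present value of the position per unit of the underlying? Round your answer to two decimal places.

PV(remaining dividends) I = 3.51·e^(−0.0693·7/12) + 4.32·e^(−0.0693·10/12) = 7.4485
Current forward F = (S − I)·e^(rT) = (782.67 − 7.4485)·e^(0.0693·14/12) = 775.2215 × 1.084208 = 840.5014
Value (long) = (F − K)·e^(−rT) = (840.5014 − 842.58) × 0.922332 = -1.9172
Short position value = −(long value) = €1.92

€1.92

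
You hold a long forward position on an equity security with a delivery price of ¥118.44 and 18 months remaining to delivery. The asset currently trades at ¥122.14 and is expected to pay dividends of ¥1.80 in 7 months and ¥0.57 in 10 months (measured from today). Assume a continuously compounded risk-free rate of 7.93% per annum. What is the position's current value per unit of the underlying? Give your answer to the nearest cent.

¥14.73

PV(remaining dividends) I = 1.80·e^(−0.0793·7/12) + 0.57·e^(−0.0793·10/12) = 2.2522
Current forward F = (S − I)·e^(rT) = (122.14 − 2.2522)·e^(0.0793·18/12) = 119.8878 × 1.126314 = 135.0313
Value (long) = (F − K)·e^(−rT) = (135.0313 − 118.44) × 0.887852 = 14.7306
Value = ¥14.73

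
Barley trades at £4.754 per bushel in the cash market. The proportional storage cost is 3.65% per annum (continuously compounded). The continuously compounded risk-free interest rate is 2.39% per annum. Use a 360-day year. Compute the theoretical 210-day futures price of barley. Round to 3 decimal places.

Net carry = r + u − y = 0.0239 + 0.0365 − 0.0000 = 0.0604
F = S·e^((r+u−y)T) = 4.754 · e^(0.0604 × 210/360) = 4.754 · e^0.035233
= 4.754 × 1.035861 = £4.924 per bushel

£4.924 per bushel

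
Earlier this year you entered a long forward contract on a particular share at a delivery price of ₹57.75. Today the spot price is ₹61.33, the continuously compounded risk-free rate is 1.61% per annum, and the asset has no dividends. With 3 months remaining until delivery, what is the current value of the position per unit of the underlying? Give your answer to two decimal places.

₹3.81

Current fair forward for the remaining 3 months: F = S·e^(r·T), r = 0.0161
F = 61.33 · e^(0.0161 × 3/12) = 61.33 × 1.004033 = 61.5773
Value of long forward = (F − K)·e^(−rT) = (61.5773 − 57.75) · e^(−0.0161·3/12)
= 3.8273 × 0.995983 = 3.81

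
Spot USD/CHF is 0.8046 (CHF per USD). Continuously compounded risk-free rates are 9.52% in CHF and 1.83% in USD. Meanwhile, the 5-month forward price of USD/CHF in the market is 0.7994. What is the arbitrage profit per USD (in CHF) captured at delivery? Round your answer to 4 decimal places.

0.0314 per USD (in CHF)

Fair forward: F* = S·e^(carry·T), with carry = (r_CHF − r_USD) = 0.0952 − 0.0183 = 0.0769
F* = 0.8046 · e^(0.0769 × 5/12) = 0.8046 · e^0.032042 = 0.8046 × 1.032561 = 0.8308
Market 0.7994 < fair 0.8308: forward underpriced → reverse cash-and-carry (short spot, go long the forward).
At maturity, profit = |F_mkt − F*| = |0.7994 − 0.8308| = 0.0314 per USD (in CHF)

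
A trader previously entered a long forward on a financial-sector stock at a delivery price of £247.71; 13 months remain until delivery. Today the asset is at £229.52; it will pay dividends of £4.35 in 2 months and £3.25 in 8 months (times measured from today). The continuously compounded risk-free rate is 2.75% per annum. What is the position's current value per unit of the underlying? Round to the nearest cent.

-£18.44

PV(remaining dividends) I = 4.35·e^(−0.0275·2/12) + 3.25·e^(−0.0275·8/12) = 7.5211
Current forward F = (S − I)·e^(rT) = (229.52 − 7.5211)·e^(0.0275·13/12) = 221.9989 × 1.030240 = 228.7121
Value (long) = (F − K)·e^(−rT) = (228.7121 − 247.71) × 0.970648 = -18.4403
Value = -£18.44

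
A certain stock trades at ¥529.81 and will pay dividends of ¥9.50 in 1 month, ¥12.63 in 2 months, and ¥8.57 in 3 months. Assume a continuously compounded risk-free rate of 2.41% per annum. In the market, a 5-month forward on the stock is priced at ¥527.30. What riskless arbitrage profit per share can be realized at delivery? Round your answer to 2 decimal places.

¥23.03 per share

PV(dividends) I = 9.50·e^(−0.0241·1/12) + 12.63·e^(−0.0241·2/12) + 8.57·e^(−0.0241·3/12) = 30.5788
Fair forward F* = (S − I)·e^(rT) = (529.81 − 30.5788)·e^0.010042 = 499.2312 × 1.010093 = 504.2699
Market ¥527.30 > fair 504.2699: forward overpriced → cash-and-carry (borrow at r, buy the stock and collect the dividends, short the forward).
Profit at T = |F_mkt − F*| = |527.30 − 504.2699| = ¥23.03 per share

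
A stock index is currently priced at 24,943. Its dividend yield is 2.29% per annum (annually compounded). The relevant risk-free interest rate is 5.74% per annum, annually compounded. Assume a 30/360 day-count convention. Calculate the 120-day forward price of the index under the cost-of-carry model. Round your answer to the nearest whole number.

25,220

F = S · (1+r)^T / (1+q)^T
= 24943 × 1.018778 / 1.007576 = 24943 × 1.011118
F = 25,220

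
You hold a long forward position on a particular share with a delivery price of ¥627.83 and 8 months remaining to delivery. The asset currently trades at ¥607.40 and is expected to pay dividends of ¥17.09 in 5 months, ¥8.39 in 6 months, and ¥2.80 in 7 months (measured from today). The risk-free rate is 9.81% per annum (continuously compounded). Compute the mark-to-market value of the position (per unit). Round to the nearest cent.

PV(remaining dividends) I = 17.09·e^(−0.0981·5/12) + 8.39·e^(−0.0981·6/12) + 2.80·e^(−0.0981·7/12) = 27.0382
Current forward F = (S − I)·e^(rT) = (607.40 − 27.0382)·e^(0.0981·8/12) = 580.3618 × 1.067586 = 619.5861
Value (long) = (F − K)·e^(−rT) = (619.5861 − 627.83) × 0.936693 = -7.7220
Value = -¥7.72

-¥7.72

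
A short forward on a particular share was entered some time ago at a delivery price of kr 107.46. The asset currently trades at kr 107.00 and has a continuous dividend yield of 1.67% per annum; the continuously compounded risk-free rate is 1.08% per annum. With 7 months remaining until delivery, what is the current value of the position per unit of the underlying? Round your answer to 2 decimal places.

Current fair forward for the remaining 7 months: F = S·e^((r − q)·T), (r − q) = 0.0108 − 0.0167 = -0.0059
F = 107.00 · e^(-0.0059 × 7/12) = 107.00 × 0.996564 = 106.6323
Value of long forward = (F − K)·e^(−rT) = (106.6323 − 107.46) · e^(−0.0108·7/12)
= -0.8277 × 0.993720 = -0.82
Short position value = −(long value) = kr 0.82

kr 0.82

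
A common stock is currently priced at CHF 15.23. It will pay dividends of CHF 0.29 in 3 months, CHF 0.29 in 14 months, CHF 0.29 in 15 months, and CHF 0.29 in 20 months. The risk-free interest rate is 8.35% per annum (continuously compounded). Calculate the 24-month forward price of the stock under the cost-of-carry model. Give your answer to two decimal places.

PV(dividends) I = 0.29·e^(−0.0835·3/12) + 0.29·e^(−0.0835·14/12) + 0.29·e^(−0.0835·15/12) + 0.29·e^(−0.0835·20/12)
I = 0.2840 + 0.2631 + 0.2613 + 0.2523 = 1.0607
F = (S − I)·e^(rT) = (15.23 − 1.0607) · e^(0.0835·24/12)
= 14.1693 · e^0.167000 = 14.1693 × 1.181754 = CHF 16.74

CHF 16.74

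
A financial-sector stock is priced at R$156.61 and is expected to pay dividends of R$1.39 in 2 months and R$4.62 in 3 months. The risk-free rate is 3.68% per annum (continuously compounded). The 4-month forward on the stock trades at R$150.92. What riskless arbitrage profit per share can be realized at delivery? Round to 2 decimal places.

PV(dividends) I = 1.39·e^(−0.0368·2/12) + 4.62·e^(−0.0368·3/12) = 5.9592
Fair forward F* = (S − I)·e^(rT) = (156.61 − 5.9592)·e^0.012267 = 150.6508 × 1.012343 = 152.5103
Market R$150.92 < fair 152.5103: forward underpriced → reverse cash-and-carry (short the stock, invest proceeds at r, pay the dividends, go long the forward).
Profit at T = |F_mkt − F*| = |150.92 − 152.5103| = R$1.59 per share

R$1.59 per share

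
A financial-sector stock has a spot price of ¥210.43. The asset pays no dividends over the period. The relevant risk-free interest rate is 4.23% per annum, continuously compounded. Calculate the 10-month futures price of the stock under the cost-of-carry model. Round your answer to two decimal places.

F = S·e^(rT) = 210.43 · e^(0.0423 × 10/12)
= 210.43 · e^0.035250 = 210.43 × 1.035879
F = ¥217.98

¥217.98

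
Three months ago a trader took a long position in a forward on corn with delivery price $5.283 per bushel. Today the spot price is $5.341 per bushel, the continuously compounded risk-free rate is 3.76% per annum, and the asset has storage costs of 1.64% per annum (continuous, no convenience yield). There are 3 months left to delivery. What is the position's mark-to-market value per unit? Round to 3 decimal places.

$0.129 per bushel

Current fair forward for the remaining 3 months: F = S·e^((r + u)·T), (r + u) = 0.0376 + 0.0164 = 0.0540
F = 5.341 · e^(0.0540 × 3/12) = 5.341 × 1.013592 = 5.4136
Value of long forward = (F − K)·e^(−rT) = (5.4136 − 5.283) · e^(−0.0376·3/12)
= 0.1306 × 0.990644 = 0.129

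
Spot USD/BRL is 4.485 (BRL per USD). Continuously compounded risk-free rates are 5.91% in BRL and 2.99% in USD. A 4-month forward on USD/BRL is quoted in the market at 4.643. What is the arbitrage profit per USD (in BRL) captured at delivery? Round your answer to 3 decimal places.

Fair forward: F* = S·e^(carry·T), with carry = (r_BRL − r_USD) = 0.0591 − 0.0299 = 0.0292
F* = 4.485 · e^(0.0292 × 4/12) = 4.485 · e^0.009733 = 4.485 × 1.009781 = 4.5289
Market 4.643 > fair 4.5289: forward overpriced → cash-and-carry (buy spot, short the forward).
At maturity, profit = |F_mkt − F*| = |4.643 − 4.5289| = 0.114 per USD (in BRL)

0.114 per USD (in BRL)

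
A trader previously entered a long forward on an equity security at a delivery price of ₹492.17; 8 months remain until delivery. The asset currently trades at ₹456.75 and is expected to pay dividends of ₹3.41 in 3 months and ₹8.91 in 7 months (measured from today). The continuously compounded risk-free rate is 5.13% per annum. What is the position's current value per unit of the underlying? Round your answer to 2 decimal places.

PV(remaining dividends) I = 3.41·e^(−0.0513·3/12) + 8.91·e^(−0.0513·7/12) = 12.0139
Current forward F = (S − I)·e^(rT) = (456.75 − 12.0139)·e^(0.0513·8/12) = 444.7361 × 1.034792 = 460.2094
Value (long) = (F − K)·e^(−rT) = (460.2094 − 492.17) × 0.966378 = -30.8860
Value = -₹30.89

-₹30.89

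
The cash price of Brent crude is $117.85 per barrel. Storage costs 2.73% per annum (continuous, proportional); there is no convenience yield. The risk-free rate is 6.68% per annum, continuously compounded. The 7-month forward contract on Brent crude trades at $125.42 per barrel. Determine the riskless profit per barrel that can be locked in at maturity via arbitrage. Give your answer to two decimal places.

Fair forward: F* = S·e^(carry·T), with carry = (r + u) = 0.0668 + 0.0273 = 0.0941
F* = 117.85 · e^(0.0941 × 7/12) = 117.85 · e^0.054892 = 117.85 × 1.056427 = $124.4999
Market $125.42 > fair $124.4999: forward overpriced → cash-and-carry (buy spot, short the forward).
At maturity, profit = |F_mkt − F*| = |125.42 − 124.4999| = $0.92 per barrel

$0.92 per barrel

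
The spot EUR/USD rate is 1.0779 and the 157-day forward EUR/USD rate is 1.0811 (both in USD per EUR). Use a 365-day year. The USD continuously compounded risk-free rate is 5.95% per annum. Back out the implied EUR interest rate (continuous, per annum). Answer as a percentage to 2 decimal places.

F = S·e^((r_USD − r_EUR)T) ⇒ r_EUR = r_USD − ln(F/S)/T
ln(1.0811/1.0779) = 0.002964; /(157/365) = 0.006891
r_EUR = 0.0595 − 0.006891 = 0.052609
r_EUR = 5.26%

5.26%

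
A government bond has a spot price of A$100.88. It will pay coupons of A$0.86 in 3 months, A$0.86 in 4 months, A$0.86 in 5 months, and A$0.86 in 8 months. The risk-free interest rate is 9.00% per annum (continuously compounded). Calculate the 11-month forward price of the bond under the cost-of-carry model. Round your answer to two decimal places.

A$105.96

PV(coupons) I = 0.86·e^(−0.0900·3/12) + 0.86·e^(−0.0900·4/12) + 0.86·e^(−0.0900·5/12) + 0.86·e^(−0.0900·8/12)
I = 0.8409 + 0.8346 + 0.8283 + 0.8099 = 3.3137
F = (S − I)·e^(rT) = (100.88 − 3.3137) · e^(0.0900·11/12)
= 97.5663 · e^0.082500 = 97.5663 × 1.085999 = A$105.96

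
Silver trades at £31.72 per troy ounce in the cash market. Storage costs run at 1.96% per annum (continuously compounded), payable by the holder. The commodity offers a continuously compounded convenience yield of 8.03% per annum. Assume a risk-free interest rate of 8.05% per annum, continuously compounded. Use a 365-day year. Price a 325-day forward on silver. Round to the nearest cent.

£32.28 per troy ounce

Net carry = r + u − y = 0.0805 + 0.0196 − 0.0803 = 0.0198
F = S·e^((r+u−y)T) = 31.72 · e^(0.0198 × 325/365) = 31.72 · e^0.017630
= 31.72 × 1.017786 = £32.28 per troy ounce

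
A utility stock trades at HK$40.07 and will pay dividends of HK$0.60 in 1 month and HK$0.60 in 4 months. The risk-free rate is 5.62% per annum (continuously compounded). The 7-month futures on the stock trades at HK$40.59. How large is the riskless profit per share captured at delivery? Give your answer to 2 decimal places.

HK$0.41 per share

PV(dividends) I = 0.60·e^(−0.0562·1/12) + 0.60·e^(−0.0562·4/12) = 1.1861
Fair futures F* = (S − I)·e^(rT) = (40.07 − 1.1861)·e^0.032783 = 38.8839 × 1.033326 = 40.1797
Market HK$40.59 > fair 40.1797: forward overpriced → cash-and-carry (borrow at r, buy the stock and collect the dividends, short the forward).
Profit at T = |F_mkt − F*| = |40.59 − 40.1797| = HK$0.41 per share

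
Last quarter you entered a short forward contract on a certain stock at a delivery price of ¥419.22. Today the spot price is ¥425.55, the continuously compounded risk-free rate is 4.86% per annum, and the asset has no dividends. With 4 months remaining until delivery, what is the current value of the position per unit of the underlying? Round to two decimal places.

Current fair forward for the remaining 4 months: F = S·e^(r·T), r = 0.0486
F = 425.55 · e^(0.0486 × 4/12) = 425.55 × 1.016332 = 432.5001
Value of long forward = (F − K)·e^(−rT) = (432.5001 − 419.22) · e^(−0.0486·4/12)
= 13.2801 × 0.983931 = 13.07
Short position value = −(long value) = -¥13.07

-¥13.07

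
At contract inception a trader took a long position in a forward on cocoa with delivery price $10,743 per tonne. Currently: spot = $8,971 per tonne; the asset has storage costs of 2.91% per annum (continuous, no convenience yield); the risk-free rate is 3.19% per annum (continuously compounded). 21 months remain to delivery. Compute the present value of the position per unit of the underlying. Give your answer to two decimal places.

Current fair forward for the remaining 21 months: F = S·e^((r + u)·T), (r + u) = 0.0319 + 0.0291 = 0.0610
F = 8971 · e^(0.0610 × 21/12) = 8971 × 1.11265606 = 9981.6375
Value of long forward = (F − K)·e^(−rT) = (9981.6375 − 10743) · e^(−0.0319·21/12)
= -761.3625 × 0.94570462 = -720.02

-$720.02 per tonne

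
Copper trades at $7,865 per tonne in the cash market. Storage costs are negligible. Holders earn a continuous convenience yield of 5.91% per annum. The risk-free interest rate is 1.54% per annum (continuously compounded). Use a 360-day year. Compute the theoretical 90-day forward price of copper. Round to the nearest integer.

Net carry = r + u − y = 0.0154 + 0.0000 − 0.0591 = -0.0437
F = S·e^((r+u−y)T) = 7865 · e^(-0.0437 × 90/360) = 7865 · e^-0.010925
= 7865 × 0.989134 = $7,780 per tonne

$7,780 per tonne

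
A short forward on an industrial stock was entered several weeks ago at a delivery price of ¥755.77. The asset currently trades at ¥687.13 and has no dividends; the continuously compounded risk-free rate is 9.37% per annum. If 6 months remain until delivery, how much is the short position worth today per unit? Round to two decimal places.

¥34.05

Current fair forward for the remaining 6 months: F = S·e^(r·T), r = 0.0937
F = 687.13 · e^(0.0937 × 6/12) = 687.13 × 1.047965 = 720.0882
Value of long forward = (F − K)·e^(−rT) = (720.0882 − 755.77) · e^(−0.0937·6/12)
= -35.6818 × 0.954231 = -34.05
Short position value = −(long value) = ¥34.05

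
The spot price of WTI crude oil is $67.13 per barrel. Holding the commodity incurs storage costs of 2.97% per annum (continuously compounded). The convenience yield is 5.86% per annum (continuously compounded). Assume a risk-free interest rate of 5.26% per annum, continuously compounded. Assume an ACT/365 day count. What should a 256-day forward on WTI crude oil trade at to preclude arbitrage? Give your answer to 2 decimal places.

$68.26 per barrel

Net carry = r + u − y = 0.0526 + 0.0297 − 0.0586 = 0.0237
F = S·e^((r+u−y)T) = 67.13 · e^(0.0237 × 256/365) = 67.13 · e^0.016622
= 67.13 × 1.016761 = $68.26 per barrel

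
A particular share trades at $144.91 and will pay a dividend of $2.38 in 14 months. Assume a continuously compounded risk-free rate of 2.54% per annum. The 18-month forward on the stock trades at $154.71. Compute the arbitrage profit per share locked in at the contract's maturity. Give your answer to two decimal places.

PV(dividends) I = 2.38·e^(−0.0254·14/12) = 2.3105
Fair forward F* = (S − I)·e^(rT) = (144.91 − 2.3105)·e^0.038100 = 142.5995 × 1.038835 = 148.1374
Market $154.71 > fair 148.1374: forward overpriced → cash-and-carry (borrow at r, buy the stock and collect the dividends, short the forward).
Profit at T = |F_mkt − F*| = |154.71 − 148.1374| = $6.57 per share

$6.57 per share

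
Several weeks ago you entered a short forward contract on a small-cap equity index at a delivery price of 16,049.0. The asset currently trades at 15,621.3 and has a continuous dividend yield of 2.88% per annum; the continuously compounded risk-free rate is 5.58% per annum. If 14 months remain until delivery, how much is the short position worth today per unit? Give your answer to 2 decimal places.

Current fair forward for the remaining 14 months: F = S·e^((r − q)·T), (r − q) = 0.0558 − 0.0288 = 0.0270
F = 15621.3 · e^(0.0270 × 14/12) = 15621.3 × 1.03200138 = 16121.2032
Value of long forward = (F − K)·e^(−rT) = (16121.2032 − 16049.0) · e^(−0.0558·14/12)
= 72.2032 × 0.93697376 = 67.65
Short position value = −(long value) = -67.65

-67.65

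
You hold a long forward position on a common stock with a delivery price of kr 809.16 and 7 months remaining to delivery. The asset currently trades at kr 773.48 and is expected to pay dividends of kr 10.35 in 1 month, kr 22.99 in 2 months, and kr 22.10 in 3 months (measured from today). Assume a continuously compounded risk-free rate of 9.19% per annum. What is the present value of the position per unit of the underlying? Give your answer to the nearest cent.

-kr 47.95

PV(remaining dividends) I = 10.35·e^(−0.0919·1/12) + 22.99·e^(−0.0919·2/12) + 22.10·e^(−0.0919·3/12) = 54.5096
Current forward F = (S − I)·e^(rT) = (773.48 − 54.5096)·e^(0.0919·7/12) = 718.9704 × 1.055071 = 758.5648
Value (long) = (F − K)·e^(−rT) = (758.5648 − 809.16) × 0.947803 = -47.9543
Value = -kr 47.95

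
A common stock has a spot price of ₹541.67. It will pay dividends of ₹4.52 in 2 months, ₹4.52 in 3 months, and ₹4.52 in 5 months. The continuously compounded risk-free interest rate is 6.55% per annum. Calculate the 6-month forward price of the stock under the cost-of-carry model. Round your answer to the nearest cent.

PV(dividends) I = 4.52·e^(−0.0655·2/12) + 4.52·e^(−0.0655·3/12) + 4.52·e^(−0.0655·5/12)
I = 4.4709 + 4.4466 + 4.3983 = 13.3158
F = (S − I)·e^(rT) = (541.67 − 13.3158) · e^(0.0655·6/12)
= 528.3542 · e^0.032750 = 528.3542 × 1.033292 = ₹545.94

₹545.94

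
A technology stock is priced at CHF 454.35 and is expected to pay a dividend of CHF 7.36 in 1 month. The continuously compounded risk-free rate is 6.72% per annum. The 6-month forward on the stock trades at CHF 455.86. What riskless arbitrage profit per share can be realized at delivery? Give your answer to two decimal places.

PV(dividends) I = 7.36·e^(−0.0672·1/12) = 7.3189
Fair forward F* = (S − I)·e^(rT) = (454.35 − 7.3189)·e^0.033600 = 447.0311 × 1.034171 = 462.3066
Market CHF 455.86 < fair 462.3066: forward underpriced → reverse cash-and-carry (short the stock, invest proceeds at r, pay the dividends, go long the forward).
Profit at T = |F_mkt − F*| = |455.86 − 462.3066| = CHF 6.45 per share

CHF 6.45 per share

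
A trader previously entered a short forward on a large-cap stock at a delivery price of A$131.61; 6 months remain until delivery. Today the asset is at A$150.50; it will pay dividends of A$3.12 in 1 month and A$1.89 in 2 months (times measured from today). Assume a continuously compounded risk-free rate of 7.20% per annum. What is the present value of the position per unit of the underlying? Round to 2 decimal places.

-A$18.57

PV(remaining dividends) I = 3.12·e^(−0.0720·1/12) + 1.89·e^(−0.0720·2/12) = 4.9688
Current forward F = (S − I)·e^(rT) = (150.50 − 4.9688)·e^(0.0720·6/12) = 145.5312 × 1.036656 = 150.8658
Value (long) = (F − K)·e^(−rT) = (150.8658 − 131.61) × 0.964640 = 18.5749
Short position value = −(long value) = -A$18.57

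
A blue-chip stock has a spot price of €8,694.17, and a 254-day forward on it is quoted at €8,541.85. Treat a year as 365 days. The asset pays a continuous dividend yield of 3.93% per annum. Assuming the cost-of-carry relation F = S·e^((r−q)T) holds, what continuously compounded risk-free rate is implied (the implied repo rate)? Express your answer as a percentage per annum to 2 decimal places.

From F = S·e^((r−q)T): (r − q) = ln(F/S)/T
ln(8541.85/8694.17) = ln(0.982480) = -0.017675
(r − q) = -0.017675 / (254/365) = -0.025399
r = ln(F/S)/T + q = -0.025399 + 0.0393 = 0.013901
r = 1.39%

1.39%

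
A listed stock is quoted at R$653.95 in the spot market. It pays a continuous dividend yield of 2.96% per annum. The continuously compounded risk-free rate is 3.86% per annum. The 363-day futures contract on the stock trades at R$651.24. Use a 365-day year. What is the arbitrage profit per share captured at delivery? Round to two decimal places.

Fair futures: F* = S·e^(carry·T), with carry = (r − q) = 0.0386 − 0.0296 = 0.0090
F* = 653.95 · e^(0.0090 × 363/365) = 653.95 · e^0.008951 = 653.95 × 1.008991 = R$659.8297
Market R$651.24 < fair R$659.8297: forward underpriced → reverse cash-and-carry (short spot, go long the forward).
At maturity, profit = |F_mkt − F*| = |651.24 − 659.8297| = R$8.59 per share

R$8.59 per share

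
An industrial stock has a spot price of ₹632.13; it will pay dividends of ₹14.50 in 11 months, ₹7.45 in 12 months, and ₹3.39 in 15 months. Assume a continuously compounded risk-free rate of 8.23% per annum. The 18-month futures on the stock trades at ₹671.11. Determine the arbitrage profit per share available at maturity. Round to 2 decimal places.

₹17.64 per share

PV(dividends) I = 14.50·e^(−0.0823·11/12) + 7.45·e^(−0.0823·12/12) + 3.39·e^(−0.0823·15/12) = 23.3664
Fair futures F* = (S − I)·e^(rT) = (632.13 − 23.3664)·e^0.123450 = 608.7636 × 1.131393 = 688.7509
Market ₹671.11 < fair 688.7509: forward underpriced → reverse cash-and-carry (short the stock, invest proceeds at r, pay the dividends, go long the forward).
Profit at T = |F_mkt − F*| = |671.11 − 688.7509| = ₹17.64 per share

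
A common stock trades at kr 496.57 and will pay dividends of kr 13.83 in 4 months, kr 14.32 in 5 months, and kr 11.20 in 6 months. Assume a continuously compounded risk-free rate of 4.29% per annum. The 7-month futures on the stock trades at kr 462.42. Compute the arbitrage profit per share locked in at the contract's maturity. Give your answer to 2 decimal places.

PV(dividends) I = 13.83·e^(−0.0429·4/12) + 14.32·e^(−0.0429·5/12) + 11.20·e^(−0.0429·6/12) = 38.6623
Fair futures F* = (S − I)·e^(rT) = (496.57 − 38.6623)·e^0.025025 = 457.9077 × 1.025341 = 469.5115
Market kr 462.42 < fair 469.5115: forward underpriced → reverse cash-and-carry (short the stock, invest proceeds at r, pay the dividends, go long the forward).
Profit at T = |F_mkt − F*| = |462.42 − 469.5115| = kr 7.09 per share

kr 7.09 per share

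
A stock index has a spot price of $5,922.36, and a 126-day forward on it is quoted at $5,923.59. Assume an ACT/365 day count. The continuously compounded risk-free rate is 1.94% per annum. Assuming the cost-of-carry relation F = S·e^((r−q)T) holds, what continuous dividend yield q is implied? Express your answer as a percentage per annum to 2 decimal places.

1.88%

From F = S·e^((r−q)T): (r − q) = ln(F/S)/T
ln(5923.59/5922.36) = ln(1.000208) = 0.000208
(r − q) = 0.000208 / (126/365) = 0.000603
q = r − ln(F/S)/T = 0.0194 − 0.000603 = 0.018797
q = 1.88%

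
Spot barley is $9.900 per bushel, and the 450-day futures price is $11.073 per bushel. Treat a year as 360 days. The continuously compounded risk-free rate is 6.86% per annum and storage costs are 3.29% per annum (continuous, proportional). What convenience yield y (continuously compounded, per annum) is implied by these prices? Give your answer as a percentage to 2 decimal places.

F = S·e^((r+u−y)T) ⇒ (r+u−y) = ln(F/S)/T
ln(11.073/9.900) = 0.111975; /T ⇒ 0.089580
y = r + u − ln(F/S)/T = 0.0686 + 0.0329 − 0.089580 = 0.011920
y = 1.19%

1.19%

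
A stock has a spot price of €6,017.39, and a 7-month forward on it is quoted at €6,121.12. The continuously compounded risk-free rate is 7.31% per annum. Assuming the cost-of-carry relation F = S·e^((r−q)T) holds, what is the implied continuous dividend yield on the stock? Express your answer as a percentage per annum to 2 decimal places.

From F = S·e^((r−q)T): (r − q) = ln(F/S)/T
ln(6121.12/6017.39) = ln(1.017238) = 0.017091
(r − q) = 0.017091 / (7/12) = 0.029299
q = r − ln(F/S)/T = 0.0731 − 0.029299 = 0.043801
q = 4.38%

4.38%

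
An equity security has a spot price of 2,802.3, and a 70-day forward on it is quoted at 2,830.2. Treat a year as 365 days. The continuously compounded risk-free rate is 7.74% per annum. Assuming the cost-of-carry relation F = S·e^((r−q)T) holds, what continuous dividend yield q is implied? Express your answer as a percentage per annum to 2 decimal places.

2.57%

From F = S·e^((r−q)T): (r − q) = ln(F/S)/T
ln(2830.2/2802.3) = ln(1.009956) = 0.009907
(r − q) = 0.009907 / (70/365) = 0.051658
q = r − ln(F/S)/T = 0.0774 − 0.051658 = 0.025742
q = 2.57%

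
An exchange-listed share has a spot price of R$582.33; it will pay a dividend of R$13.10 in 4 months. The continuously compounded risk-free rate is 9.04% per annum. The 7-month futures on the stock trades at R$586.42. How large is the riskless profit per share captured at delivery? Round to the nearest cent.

R$14.04 per share

PV(dividends) I = 13.10·e^(−0.0904·4/12) = 12.7111
Fair futures F* = (S − I)·e^(rT) = (582.33 − 12.7111)·e^0.052733 = 569.6189 × 1.054148 = 600.4626
Market R$586.42 < fair 600.4626: forward underpriced → reverse cash-and-carry (short the stock, invest proceeds at r, pay the dividends, go long the forward).
Profit at T = |F_mkt − F*| = |586.42 − 600.4626| = R$14.04 per share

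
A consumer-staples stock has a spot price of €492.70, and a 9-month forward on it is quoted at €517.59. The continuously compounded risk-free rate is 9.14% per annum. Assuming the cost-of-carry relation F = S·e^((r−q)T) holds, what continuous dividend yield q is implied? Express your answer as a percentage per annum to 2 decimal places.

From F = S·e^((r−q)T): (r − q) = ln(F/S)/T
ln(517.59/492.70) = ln(1.050518) = 0.049283
(r − q) = 0.049283 / (9/12) = 0.065711
q = r − ln(F/S)/T = 0.0914 − 0.065711 = 0.025689
q = 2.57%

2.57%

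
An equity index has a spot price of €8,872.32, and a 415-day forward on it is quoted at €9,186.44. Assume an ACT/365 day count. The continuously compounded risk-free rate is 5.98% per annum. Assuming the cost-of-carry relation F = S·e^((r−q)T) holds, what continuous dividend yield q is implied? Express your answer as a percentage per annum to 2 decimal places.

From F = S·e^((r−q)T): (r − q) = ln(F/S)/T
ln(9186.44/8872.32) = ln(1.035404) = 0.034792
(r − q) = 0.034792 / (415/365) = 0.030600
q = r − ln(F/S)/T = 0.0598 − 0.030600 = 0.029200
q = 2.92%

2.92%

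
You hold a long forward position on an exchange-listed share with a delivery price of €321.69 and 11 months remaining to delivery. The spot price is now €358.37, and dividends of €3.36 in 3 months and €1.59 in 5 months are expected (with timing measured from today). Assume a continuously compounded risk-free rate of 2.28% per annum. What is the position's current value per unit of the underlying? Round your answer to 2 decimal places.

PV(remaining dividends) I = 3.36·e^(−0.0228·3/12) + 1.59·e^(−0.0228·5/12) = 4.9159
Current forward F = (S − I)·e^(rT) = (358.37 − 4.9159)·e^(0.0228·11/12) = 353.4541 × 1.021120 = 360.9191
Value (long) = (F − K)·e^(−rT) = (360.9191 − 321.69) × 0.979317 = 38.4177
Value = €38.42

€38.42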